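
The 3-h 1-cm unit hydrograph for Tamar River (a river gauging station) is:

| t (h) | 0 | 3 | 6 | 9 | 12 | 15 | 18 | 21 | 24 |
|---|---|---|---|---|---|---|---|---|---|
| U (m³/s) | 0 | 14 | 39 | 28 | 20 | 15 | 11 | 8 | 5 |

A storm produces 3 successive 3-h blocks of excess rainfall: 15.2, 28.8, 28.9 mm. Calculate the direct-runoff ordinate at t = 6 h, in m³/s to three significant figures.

Q ≈ 99.6 m³/s

By discrete convolution, Q_j = Σ (P_i / 10 mm) · U_{j−i}.
At t = 6 h (j=2): Q = (15.2/10)·39 + (28.8/10)·14 + (28.9/10)·0 = 99.6 m³/s.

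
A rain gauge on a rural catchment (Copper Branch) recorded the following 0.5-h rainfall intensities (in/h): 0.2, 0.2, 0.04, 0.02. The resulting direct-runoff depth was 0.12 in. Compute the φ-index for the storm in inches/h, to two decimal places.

φ ≈ 0.08 in/h

Only the 2 blocks with intensity above φ contribute runoff: 0.2, 0.2 in/h.
Σ(I−φ)·Δt = d  ⇒  (0.2+0.2 − 2φ)·0.5 = 0.12
φ = (0.4000 − 0.12/0.5) / 2 = 0.08 in/h.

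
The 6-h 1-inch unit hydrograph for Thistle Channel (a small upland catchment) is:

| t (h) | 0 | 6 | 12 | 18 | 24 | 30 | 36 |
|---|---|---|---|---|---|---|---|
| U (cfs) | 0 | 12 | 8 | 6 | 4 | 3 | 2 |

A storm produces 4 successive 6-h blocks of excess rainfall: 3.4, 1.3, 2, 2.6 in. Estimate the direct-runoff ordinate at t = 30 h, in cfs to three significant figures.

By discrete convolution, Q_j = Σ (P_i / 1 in) · U_{j−i}.
At t = 30 h (j=5): Q = (3.4/1)·3 + (1.3/1)·4 + (2/1)·6 + (2.6/1)·8 = 48.2 cfs.

Q ≈ 48.2 cfs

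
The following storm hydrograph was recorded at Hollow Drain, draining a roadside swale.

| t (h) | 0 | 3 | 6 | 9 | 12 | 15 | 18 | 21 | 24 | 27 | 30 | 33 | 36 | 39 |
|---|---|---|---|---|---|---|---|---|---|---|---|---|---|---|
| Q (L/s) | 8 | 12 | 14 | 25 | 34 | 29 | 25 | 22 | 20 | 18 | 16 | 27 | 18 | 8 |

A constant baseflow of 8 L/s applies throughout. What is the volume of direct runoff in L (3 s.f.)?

Direct-runoff ordinates (Q − Q_b): 0.0, 4.0, 6.0, 17.0, 26.0, 21.0, 17.0, 14.0, 12.0, 10.0, 8.0, 19.0, 10.0, 0.0 L/s.
ΣQ_DR = 164.0 L/s.
With Δt = 3 h = 10800 s, V = ΣQ_DR · Δt = 164.0 × 10800 = 1.77 × 10^6 L.

V ≈ 1.77 × 10^6 L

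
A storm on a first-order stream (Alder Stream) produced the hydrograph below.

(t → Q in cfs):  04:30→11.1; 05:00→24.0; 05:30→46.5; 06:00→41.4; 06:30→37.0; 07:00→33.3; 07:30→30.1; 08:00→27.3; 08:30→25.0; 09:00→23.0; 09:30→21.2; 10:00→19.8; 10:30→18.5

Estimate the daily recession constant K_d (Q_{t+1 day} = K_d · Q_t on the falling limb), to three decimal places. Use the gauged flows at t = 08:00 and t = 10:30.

Between t = 08:00 and t = 10:30 the flow falls from 27.3 to 18.5 cfs over 5×0.5 h = 2.5 h.
Per-interval ratio K = (18.5/27.3)^(1/5) = 0.9251; K_d = K^(24/0.5) = 0.024.

K_d ≈ 0.024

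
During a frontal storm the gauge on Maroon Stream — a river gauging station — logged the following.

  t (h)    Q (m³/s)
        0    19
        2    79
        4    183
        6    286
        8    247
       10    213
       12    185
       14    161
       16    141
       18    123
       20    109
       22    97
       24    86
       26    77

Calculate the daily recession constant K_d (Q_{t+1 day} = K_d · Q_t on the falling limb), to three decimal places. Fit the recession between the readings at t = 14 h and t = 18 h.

Between t = 14 h and t = 18 h the flow falls from 161 to 123 m³/s over 2×2 h = 4 h.
Per-interval ratio K = (123/161)^(1/2) = 0.8741; K_d = K^(24/2) = 0.199.

K_d ≈ 0.199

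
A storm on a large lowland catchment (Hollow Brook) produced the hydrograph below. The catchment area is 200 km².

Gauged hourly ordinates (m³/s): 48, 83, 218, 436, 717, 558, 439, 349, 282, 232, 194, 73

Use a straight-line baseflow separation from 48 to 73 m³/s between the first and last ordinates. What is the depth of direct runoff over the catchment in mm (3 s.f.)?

d ≈ 52.3 mm

Direct runoff: 0.00, 32.73, 165.45, 381.18, 659.91, 498.64, 377.36, 285.09, 215.82, 163.55, 123.27, 0.00 m³/s; ΣQ_DR = 2903 m³/s.
V = ΣQ_DR · Δt = 2903 × 3600 s = 1.045 × 10^7 m³.
Over A = 200 km², depth = V / A = 52.3 mm.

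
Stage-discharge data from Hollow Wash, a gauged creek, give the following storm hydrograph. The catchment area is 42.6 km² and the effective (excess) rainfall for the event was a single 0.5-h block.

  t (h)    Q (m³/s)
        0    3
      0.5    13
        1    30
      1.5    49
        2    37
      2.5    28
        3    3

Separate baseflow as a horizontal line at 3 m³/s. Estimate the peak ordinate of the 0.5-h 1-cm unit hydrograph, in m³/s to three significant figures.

Direct runoff: 0.0, 10.0, 27.0, 46.0, 34.0, 25.0, 0.0 m³/s; ΣQ_DR = 142.0 m³/s, peak = 46.0 m³/s.
Runoff depth d = ΣQ_DR·Δt / A = 142.0 × 1800 / (42.6 km²) = 6.000 mm.
The 1-cm UH is the DRH scaled by (10 mm)/d, so U_p = 46.0 × 10/6.000 = 76.7 m³/s.

U_p ≈ 76.7 m³/s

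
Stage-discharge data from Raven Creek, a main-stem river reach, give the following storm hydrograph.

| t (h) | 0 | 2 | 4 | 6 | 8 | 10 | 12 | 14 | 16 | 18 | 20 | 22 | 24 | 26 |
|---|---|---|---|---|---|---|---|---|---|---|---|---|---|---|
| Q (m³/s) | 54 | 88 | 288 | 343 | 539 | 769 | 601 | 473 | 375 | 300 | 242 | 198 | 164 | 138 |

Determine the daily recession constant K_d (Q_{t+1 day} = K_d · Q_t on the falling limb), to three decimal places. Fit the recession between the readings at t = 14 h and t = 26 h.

K_d ≈ 0.085

Between t = 14 h and t = 26 h the flow falls from 473 to 138 m³/s over 6×2 h = 12 h.
Per-interval ratio K = (138/473)^(1/6) = 0.8144; K_d = K^(24/2) = 0.085.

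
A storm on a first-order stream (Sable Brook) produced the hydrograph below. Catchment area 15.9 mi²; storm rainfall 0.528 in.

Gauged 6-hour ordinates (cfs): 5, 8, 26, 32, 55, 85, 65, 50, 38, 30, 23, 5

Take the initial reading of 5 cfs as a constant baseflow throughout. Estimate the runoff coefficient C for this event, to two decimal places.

ΣQ_DR = 362.0 cfs; V = ΣQ_DR·Δt = 7.819 × 10^6 ft³.
Runoff depth d = V / A = 0.2117 in.
C = d / P = 0.2117 / 0.528 = 0.40.

C ≈ 0.40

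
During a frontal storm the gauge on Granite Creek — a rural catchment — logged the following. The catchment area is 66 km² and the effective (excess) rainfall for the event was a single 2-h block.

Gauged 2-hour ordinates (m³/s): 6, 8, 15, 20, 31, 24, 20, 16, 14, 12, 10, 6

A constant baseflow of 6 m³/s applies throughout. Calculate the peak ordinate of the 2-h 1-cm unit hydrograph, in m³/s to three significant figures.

Direct runoff: 0.0, 2.0, 9.0, 14.0, 25.0, 18.0, 14.0, 10.0, 8.0, 6.0, 4.0, 0.0 m³/s; ΣQ_DR = 110.0 m³/s, peak = 25.0 m³/s.
Runoff depth d = ΣQ_DR·Δt / A = 110.0 × 7200 / (66 km²) = 12.00 mm.
The 1-cm UH is the DRH scaled by (10 mm)/d, so U_p = 25.0 × 10/12.00 = 20.8 m³/s.

U_p ≈ 20.8 m³/s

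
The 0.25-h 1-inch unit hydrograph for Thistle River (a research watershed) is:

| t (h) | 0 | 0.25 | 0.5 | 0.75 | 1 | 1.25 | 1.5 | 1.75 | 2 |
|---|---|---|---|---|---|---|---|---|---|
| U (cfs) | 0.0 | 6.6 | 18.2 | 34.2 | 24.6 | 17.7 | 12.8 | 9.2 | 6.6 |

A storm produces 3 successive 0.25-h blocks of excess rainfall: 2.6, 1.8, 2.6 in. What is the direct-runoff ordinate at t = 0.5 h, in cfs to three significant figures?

By discrete convolution, Q_j = Σ (P_i / 1 in) · U_{j−i}.
At t = 0.5 h (j=2): Q = (2.6/1)·18.2 + (1.8/1)·6.6 + (2.6/1)·0.0 = 59.2 cfs.

Q ≈ 59.2 cfs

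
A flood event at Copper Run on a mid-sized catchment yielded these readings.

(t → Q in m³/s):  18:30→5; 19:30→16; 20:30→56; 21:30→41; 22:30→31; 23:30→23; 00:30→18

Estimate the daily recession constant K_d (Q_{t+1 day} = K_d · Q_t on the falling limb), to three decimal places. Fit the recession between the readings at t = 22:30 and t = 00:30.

K_d ≈ 0.001

Between t = 22:30 and t = 00:30 the flow falls from 31 to 18 m³/s over 2×1 h = 2 h.
Per-interval ratio K = (18/31)^(1/2) = 0.7620; K_d = K^(24/1) = 0.001.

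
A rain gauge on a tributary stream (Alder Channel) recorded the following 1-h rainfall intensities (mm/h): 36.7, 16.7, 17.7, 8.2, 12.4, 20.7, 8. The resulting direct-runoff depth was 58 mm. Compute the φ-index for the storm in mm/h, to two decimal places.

φ ≈ 9.24 mm/h

Only the 5 blocks with intensity above φ contribute runoff: 36.7, 16.7, 17.7, 12.4, 20.7 mm/h.
Σ(I−φ)·Δt = d  ⇒  (36.7+16.7+17.7+12.4+20.7 − 5φ)·1 = 58
φ = (104.2 − 58/1) / 5 = 9.24 mm/h.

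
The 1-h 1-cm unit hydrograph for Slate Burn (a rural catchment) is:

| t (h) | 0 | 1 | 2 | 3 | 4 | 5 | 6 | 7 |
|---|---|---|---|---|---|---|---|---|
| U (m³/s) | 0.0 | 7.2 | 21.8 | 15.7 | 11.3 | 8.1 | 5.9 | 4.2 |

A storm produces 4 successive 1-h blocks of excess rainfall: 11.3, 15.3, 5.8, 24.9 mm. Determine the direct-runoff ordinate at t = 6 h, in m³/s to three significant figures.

By discrete convolution, Q_j = Σ (P_i / 10 mm) · U_{j−i}.
At t = 6 h (j=6): Q = (11.3/10)·5.9 + (15.3/10)·8.1 + (5.8/10)·11.3 + (24.9/10)·15.7 = 64.7 m³/s.

Q ≈ 64.7 m³/s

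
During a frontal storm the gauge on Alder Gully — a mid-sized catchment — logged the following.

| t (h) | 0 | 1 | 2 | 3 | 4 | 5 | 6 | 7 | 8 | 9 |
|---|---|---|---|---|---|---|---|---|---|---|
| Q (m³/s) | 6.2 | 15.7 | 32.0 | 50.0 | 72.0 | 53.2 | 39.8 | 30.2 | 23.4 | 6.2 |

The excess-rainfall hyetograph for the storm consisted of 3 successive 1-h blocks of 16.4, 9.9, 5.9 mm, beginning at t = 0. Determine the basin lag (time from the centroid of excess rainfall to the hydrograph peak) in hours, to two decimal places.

Centroid of excess rainfall: t_c = Σ P_i·t̄_i / ΣP_i = 1.1739 h (block centres at 0.5, 1.5, 2.5 h).
Hydrograph peak occurs at t = 4 h, so basin lag t_L = 4 − 1.1739 = 2.83 h.

t_L ≈ 2.83 h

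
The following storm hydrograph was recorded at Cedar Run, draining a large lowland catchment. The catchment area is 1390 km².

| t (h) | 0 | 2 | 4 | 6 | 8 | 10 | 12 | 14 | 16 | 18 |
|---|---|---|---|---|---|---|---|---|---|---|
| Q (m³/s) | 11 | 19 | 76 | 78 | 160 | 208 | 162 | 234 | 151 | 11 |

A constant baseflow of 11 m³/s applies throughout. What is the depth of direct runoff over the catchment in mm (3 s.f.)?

Direct runoff: 0.0, 8.0, 65.0, 67.0, 149.0, 197.0, 151.0, 223.0, 140.0, 0.0 m³/s; ΣQ_DR = 1000 m³/s.
V = ΣQ_DR · Δt = 1000 × 7200 s = 7.200 × 10^6 m³.
Over A = 1390 km², depth = V / A = 5.18 mm.

d ≈ 5.18 mm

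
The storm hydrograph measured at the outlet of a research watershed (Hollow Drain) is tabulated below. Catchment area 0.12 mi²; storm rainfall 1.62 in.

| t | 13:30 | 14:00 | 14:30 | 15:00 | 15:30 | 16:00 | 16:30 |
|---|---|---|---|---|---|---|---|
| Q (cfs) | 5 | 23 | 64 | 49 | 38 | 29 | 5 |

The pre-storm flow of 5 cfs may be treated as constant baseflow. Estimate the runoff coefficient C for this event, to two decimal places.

ΣQ_DR = 178.0 cfs; V = ΣQ_DR·Δt = 3.204 × 10^5 ft³.
Runoff depth d = V / A = 1.149 in.
C = d / P = 1.149 / 1.62 = 0.71.

C ≈ 0.71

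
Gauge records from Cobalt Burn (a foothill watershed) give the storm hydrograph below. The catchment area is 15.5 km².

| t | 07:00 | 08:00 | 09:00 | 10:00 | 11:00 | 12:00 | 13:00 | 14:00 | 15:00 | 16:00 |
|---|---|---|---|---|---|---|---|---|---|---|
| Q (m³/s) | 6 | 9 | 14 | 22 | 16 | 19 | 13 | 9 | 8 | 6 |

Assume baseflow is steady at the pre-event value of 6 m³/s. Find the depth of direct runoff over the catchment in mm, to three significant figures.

d ≈ 14.4 mm

Direct runoff: 0.0, 3.0, 8.0, 16.0, 10.0, 13.0, 7.0, 3.0, 2.0, 0.0 m³/s; ΣQ_DR = 62.00 m³/s.
V = ΣQ_DR · Δt = 62.00 × 3600 s = 2.232 × 10^5 m³.
Over A = 15.5 km², depth = V / A = 14.4 mm.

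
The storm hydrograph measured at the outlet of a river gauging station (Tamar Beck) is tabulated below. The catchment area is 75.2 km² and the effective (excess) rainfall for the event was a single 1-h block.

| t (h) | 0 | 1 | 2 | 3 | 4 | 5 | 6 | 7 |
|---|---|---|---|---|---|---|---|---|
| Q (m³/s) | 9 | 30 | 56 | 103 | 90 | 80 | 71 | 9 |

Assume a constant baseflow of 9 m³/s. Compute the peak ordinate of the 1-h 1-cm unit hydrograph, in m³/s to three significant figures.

Direct runoff: 0.0, 21.0, 47.0, 94.0, 81.0, 71.0, 62.0, 0.0 m³/s; ΣQ_DR = 376.0 m³/s, peak = 94.0 m³/s.
Runoff depth d = ΣQ_DR·Δt / A = 376.0 × 3600 / (75.2 km²) = 18.00 mm.
The 1-cm UH is the DRH scaled by (10 mm)/d, so U_p = 94.0 × 10/18.00 = 52.2 m³/s.

U_p ≈ 52.2 m³/s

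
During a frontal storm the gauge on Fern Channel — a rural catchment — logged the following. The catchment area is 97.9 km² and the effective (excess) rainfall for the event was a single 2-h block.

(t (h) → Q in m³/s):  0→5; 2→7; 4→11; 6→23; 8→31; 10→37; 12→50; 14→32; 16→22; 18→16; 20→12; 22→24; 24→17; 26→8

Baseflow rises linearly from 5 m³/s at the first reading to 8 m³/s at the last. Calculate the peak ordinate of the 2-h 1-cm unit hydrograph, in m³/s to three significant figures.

U_p ≈ 29.1 m³/s

Direct runoff: 0.00, 1.77, 5.54, 17.31, 25.08, 30.85, 43.62, 25.38, 15.15, 8.92, 4.69, 16.46, 9.23, 0.00 m³/s; ΣQ_DR = 204.0 m³/s, peak = 43.62 m³/s.
Runoff depth d = ΣQ_DR·Δt / A = 204.0 × 7200 / (97.9 km²) = 15.00 mm.
The 1-cm UH is the DRH scaled by (10 mm)/d, so U_p = 43.62 × 10/15.00 = 29.1 m³/s.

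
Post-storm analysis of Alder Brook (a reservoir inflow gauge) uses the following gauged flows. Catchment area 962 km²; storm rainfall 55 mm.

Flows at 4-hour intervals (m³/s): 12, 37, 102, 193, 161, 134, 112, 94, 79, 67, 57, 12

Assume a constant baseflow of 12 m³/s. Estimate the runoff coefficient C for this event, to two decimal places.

ΣQ_DR = 916.0 m³/s; V = ΣQ_DR·Δt = 1.319 × 10^7 m³.
Runoff depth d = V / A = 13.71 mm.
C = d / P = 13.71 / 55 = 0.25.

C ≈ 0.25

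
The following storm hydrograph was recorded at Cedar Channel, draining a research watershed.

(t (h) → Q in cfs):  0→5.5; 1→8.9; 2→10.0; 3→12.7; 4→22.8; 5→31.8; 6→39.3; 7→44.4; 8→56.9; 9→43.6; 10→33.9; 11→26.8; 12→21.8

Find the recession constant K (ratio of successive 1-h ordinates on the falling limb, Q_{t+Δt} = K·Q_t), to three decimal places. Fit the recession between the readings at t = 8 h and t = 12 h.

K ≈ 0.787

Using the recession-limb readings at t = 8 h and t = 12 h: Q falls from 56.9 to 21.8 cfs over 4 intervals.
K = (Q₂/Q₁)^(1/4) = (21.8/56.9)^(1/4) = 0.787.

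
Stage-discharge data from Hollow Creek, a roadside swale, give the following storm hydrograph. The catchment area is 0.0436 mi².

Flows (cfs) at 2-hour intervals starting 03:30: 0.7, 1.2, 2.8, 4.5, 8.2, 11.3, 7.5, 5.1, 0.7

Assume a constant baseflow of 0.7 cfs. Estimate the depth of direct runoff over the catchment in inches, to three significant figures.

Direct runoff: 0.0, 0.5, 2.1, 3.8, 7.5, 10.6, 6.8, 4.4, 0.0 cfs; ΣQ_DR = 35.70 cfs.
V = ΣQ_DR · Δt = 35.70 × 7200 s = 2.570 × 10^5 ft³.
Over A = 0.0436 mi², depth = V / A = 2.54 in.

d ≈ 2.54 in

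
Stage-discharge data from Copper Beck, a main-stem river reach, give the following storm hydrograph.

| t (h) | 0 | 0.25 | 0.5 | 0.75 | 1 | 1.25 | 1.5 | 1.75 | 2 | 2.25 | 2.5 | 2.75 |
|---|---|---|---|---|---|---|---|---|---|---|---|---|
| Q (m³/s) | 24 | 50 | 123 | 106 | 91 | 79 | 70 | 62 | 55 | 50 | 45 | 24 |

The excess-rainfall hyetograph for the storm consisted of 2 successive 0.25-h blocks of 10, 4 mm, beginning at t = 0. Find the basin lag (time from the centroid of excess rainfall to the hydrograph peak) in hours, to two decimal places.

t_L ≈ 0.30 h

Centroid of excess rainfall: t_c = Σ P_i·t̄_i / ΣP_i = 0.1964 h (block centres at 0.125, 0.375 h).
Hydrograph peak occurs at t = 0.5 h, so basin lag t_L = 0.5 − 0.1964 = 0.30 h.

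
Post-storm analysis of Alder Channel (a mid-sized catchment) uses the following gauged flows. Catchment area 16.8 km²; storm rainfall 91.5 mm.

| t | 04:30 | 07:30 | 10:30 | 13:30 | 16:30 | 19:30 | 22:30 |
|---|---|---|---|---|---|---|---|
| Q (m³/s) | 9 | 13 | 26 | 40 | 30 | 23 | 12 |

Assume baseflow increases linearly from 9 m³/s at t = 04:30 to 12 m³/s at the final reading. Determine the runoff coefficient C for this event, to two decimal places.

ΣQ_DR = 79.50 m³/s; V = ΣQ_DR·Δt = 8.586 × 10^5 m³.
Runoff depth d = V / A = 51.11 mm.
C = d / P = 51.11 / 91.5 = 0.56.

C ≈ 0.56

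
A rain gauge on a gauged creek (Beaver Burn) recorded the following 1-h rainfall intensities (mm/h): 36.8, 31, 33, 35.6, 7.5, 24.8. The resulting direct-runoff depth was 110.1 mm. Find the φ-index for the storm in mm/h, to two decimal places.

φ ≈ 10.22 mm/h

Only the 5 blocks with intensity above φ contribute runoff: 36.8, 31, 33, 35.6, 24.8 mm/h.
Σ(I−φ)·Δt = d  ⇒  (36.8+31+33+35.6+24.8 − 5φ)·1 = 110.1
φ = (161.2 − 110.1/1) / 5 = 10.22 mm/h.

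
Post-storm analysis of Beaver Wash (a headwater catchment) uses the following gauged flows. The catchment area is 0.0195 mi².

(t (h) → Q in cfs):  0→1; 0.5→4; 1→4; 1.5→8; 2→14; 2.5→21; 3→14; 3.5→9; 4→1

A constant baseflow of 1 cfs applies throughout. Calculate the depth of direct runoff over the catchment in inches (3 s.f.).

d ≈ 2.66 in

Direct runoff: 0.0, 3.0, 3.0, 7.0, 13.0, 20.0, 13.0, 8.0, 0.0 cfs; ΣQ_DR = 67.00 cfs.
V = ΣQ_DR · Δt = 67.00 × 1800 s = 1.206 × 10^5 ft³.
Over A = 0.0195 mi², depth = V / A = 2.66 in.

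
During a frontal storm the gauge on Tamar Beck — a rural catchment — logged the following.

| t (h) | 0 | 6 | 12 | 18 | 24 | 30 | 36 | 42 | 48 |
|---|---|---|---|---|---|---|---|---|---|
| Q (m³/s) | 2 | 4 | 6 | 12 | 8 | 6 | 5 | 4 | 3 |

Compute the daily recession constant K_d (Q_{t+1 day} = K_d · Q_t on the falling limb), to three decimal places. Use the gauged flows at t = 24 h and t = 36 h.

Between t = 24 h and t = 36 h the flow falls from 8 to 5 m³/s over 2×6 h = 12 h.
Per-interval ratio K = (5/8)^(1/2) = 0.7906; K_d = K^(24/6) = 0.391.

K_d ≈ 0.391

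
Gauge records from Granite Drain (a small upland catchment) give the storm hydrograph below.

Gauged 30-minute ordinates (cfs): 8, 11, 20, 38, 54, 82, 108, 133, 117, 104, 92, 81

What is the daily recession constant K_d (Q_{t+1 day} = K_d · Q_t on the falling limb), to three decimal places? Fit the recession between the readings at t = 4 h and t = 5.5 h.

K_d ≈ 0.003

Between t = 4 h and t = 5.5 h the flow falls from 117 to 81 cfs over 3×0.5 h = 1.5 h.
Per-interval ratio K = (81/117)^(1/3) = 0.8846; K_d = K^(24/0.5) = 0.003.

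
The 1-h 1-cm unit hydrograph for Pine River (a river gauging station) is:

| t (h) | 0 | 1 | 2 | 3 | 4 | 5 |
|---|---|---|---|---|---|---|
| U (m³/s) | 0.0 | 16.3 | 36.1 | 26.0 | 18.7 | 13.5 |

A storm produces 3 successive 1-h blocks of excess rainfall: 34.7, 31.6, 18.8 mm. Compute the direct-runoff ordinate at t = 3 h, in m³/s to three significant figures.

By discrete convolution, Q_j = Σ (P_i / 10 mm) · U_{j−i}.
At t = 3 h (j=3): Q = (34.7/10)·26.0 + (31.6/10)·36.1 + (18.8/10)·16.3 = 235 m³/s.

Q ≈ 235 m³/s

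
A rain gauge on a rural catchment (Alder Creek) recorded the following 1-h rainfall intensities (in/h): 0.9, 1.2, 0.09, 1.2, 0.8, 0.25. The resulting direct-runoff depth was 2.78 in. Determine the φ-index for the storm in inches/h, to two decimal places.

φ ≈ 0.33 in/h

Only the 4 blocks with intensity above φ contribute runoff: 0.9, 1.2, 1.2, 0.8 in/h.
Σ(I−φ)·Δt = d  ⇒  (0.9+1.2+1.2+0.8 − 4φ)·1 = 2.78
φ = (4.100 − 2.78/1) / 4 = 0.33 in/h.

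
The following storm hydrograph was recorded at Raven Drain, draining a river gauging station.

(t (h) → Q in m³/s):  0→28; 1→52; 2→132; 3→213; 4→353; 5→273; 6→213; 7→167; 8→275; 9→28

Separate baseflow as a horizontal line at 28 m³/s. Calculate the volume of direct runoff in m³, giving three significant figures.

V ≈ 5.23 × 10^6 m³

Direct-runoff ordinates (Q − Q_b): 0.0, 24.0, 104.0, 185.0, 325.0, 245.0, 185.0, 139.0, 247.0, 0.0 m³/s.
ΣQ_DR = 1454 m³/s.
With Δt = 1 h = 3600 s, V = ΣQ_DR · Δt = 1454 × 3600 = 5.23 × 10^6 m³.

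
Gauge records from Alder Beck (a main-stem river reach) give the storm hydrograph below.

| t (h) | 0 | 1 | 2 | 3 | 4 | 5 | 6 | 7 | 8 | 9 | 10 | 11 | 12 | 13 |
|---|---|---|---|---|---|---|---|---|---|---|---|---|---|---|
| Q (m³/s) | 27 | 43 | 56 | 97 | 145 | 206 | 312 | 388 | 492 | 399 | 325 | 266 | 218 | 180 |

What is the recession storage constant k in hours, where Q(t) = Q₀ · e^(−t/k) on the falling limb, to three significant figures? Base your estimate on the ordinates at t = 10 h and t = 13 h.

On the falling limb, Q drops from 325 to 180 m³/s between t = 10 h and t = 13 h (Δt = 3 h).
k = −Δt / ln(Q₂/Q₁) = −3 / ln(180/325) = 5.08 h.

k ≈ 5.08 h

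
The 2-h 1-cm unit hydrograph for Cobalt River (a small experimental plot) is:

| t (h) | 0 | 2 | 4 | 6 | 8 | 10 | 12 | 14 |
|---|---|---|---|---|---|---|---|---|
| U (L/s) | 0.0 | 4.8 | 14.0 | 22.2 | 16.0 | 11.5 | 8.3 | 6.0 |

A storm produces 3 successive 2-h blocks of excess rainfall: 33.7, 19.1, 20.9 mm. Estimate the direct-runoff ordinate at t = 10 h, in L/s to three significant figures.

Q ≈ 116 L/s

By discrete convolution, Q_j = Σ (P_i / 10 mm) · U_{j−i}.
At t = 10 h (j=5): Q = (33.7/10)·11.5 + (19.1/10)·16.0 + (20.9/10)·22.2 = 116 L/s.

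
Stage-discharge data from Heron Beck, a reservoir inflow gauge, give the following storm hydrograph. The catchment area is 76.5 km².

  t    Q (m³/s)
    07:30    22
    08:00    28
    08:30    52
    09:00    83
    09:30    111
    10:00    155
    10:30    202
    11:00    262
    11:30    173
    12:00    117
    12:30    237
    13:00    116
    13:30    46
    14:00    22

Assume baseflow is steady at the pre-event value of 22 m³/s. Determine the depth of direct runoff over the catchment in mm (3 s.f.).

Direct runoff: 0.0, 6.0, 30.0, 61.0, 89.0, 133.0, 180.0, 240.0, 151.0, 95.0, 215.0, 94.0, 24.0, 0.0 m³/s; ΣQ_DR = 1318 m³/s.
V = ΣQ_DR · Δt = 1318 × 1800 s = 2.372 × 10^6 m³.
Over A = 76.5 km², depth = V / A = 31.0 mm.

d ≈ 31.0 mm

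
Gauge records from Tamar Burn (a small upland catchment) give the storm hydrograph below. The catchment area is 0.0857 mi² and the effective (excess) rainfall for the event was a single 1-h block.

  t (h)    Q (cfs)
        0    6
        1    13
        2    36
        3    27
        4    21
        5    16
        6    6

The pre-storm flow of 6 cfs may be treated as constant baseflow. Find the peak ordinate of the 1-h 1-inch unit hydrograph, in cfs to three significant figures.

Direct runoff: 0.0, 7.0, 30.0, 21.0, 15.0, 10.0, 0.0 cfs; ΣQ_DR = 83.00 cfs, peak = 30.0 cfs.
Runoff depth d = ΣQ_DR·Δt / A = 83.00 × 3600 / (0.0857 mi²) = 1.501 in.
The 1-inch UH is the DRH scaled by (1 in)/d, so U_p = 30.0 × 1/1.501 = 20.0 cfs.

U_p ≈ 20.0 cfs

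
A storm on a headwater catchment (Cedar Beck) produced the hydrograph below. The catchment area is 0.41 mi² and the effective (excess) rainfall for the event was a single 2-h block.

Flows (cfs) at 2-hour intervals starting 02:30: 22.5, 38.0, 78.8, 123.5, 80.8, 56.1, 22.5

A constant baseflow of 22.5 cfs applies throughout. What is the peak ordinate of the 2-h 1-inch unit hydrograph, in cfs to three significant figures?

Direct runoff: 0.0, 15.5, 56.3, 101.0, 58.3, 33.6, 0.0 cfs; ΣQ_DR = 264.7 cfs, peak = 101.0 cfs.
Runoff depth d = ΣQ_DR·Δt / A = 264.7 × 7200 / (0.41 mi²) = 2.001 in.
The 1-inch UH is the DRH scaled by (1 in)/d, so U_p = 101.0 × 1/2.001 = 50.5 cfs.

U_p ≈ 50.5 cfs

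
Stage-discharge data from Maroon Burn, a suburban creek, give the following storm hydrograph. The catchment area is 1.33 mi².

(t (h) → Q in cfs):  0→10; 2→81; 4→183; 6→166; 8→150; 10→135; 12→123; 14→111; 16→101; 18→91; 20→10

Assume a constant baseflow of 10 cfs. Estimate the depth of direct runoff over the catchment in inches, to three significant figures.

d ≈ 2.45 in

Direct runoff: 0.0, 71.0, 173.0, 156.0, 140.0, 125.0, 113.0, 101.0, 91.0, 81.0, 0.0 cfs; ΣQ_DR = 1051 cfs.
V = ΣQ_DR · Δt = 1051 × 7200 s = 7.567 × 10^6 ft³.
Over A = 1.33 mi², depth = V / A = 2.45 in.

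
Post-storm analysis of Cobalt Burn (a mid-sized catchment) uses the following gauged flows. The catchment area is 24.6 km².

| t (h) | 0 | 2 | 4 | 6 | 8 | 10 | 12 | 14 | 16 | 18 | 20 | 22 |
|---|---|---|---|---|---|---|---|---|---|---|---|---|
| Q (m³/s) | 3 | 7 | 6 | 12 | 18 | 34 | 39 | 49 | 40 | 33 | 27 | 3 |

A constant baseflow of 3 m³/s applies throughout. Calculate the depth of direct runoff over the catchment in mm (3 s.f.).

Direct runoff: 0.0, 4.0, 3.0, 9.0, 15.0, 31.0, 36.0, 46.0, 37.0, 30.0, 24.0, 0.0 m³/s; ΣQ_DR = 235.0 m³/s.
V = ΣQ_DR · Δt = 235.0 × 7200 s = 1.692 × 10^6 m³.
Over A = 24.6 km², depth = V / A = 68.8 mm.

d ≈ 68.8 mm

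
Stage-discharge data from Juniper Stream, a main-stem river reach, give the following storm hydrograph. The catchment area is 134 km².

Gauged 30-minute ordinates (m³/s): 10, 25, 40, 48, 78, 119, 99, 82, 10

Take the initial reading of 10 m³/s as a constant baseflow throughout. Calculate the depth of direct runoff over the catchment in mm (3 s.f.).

Direct runoff: 0.0, 15.0, 30.0, 38.0, 68.0, 109.0, 89.0, 72.0, 0.0 m³/s; ΣQ_DR = 421.0 m³/s.
V = ΣQ_DR · Δt = 421.0 × 1800 s = 7.578 × 10^5 m³.
Over A = 134 km², depth = V / A = 5.66 mm.

d ≈ 5.66 mm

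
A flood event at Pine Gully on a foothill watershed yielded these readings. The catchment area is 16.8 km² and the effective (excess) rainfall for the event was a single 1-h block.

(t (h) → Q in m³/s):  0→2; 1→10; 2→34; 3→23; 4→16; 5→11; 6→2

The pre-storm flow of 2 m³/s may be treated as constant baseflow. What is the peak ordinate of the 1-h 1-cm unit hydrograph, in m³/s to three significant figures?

U_p ≈ 17.8 m³/s

Direct runoff: 0.0, 8.0, 32.0, 21.0, 14.0, 9.0, 0.0 m³/s; ΣQ_DR = 84.00 m³/s, peak = 32.0 m³/s.
Runoff depth d = ΣQ_DR·Δt / A = 84.00 × 3600 / (16.8 km²) = 18.00 mm.
The 1-cm UH is the DRH scaled by (10 mm)/d, so U_p = 32.0 × 10/18.00 = 17.8 m³/s.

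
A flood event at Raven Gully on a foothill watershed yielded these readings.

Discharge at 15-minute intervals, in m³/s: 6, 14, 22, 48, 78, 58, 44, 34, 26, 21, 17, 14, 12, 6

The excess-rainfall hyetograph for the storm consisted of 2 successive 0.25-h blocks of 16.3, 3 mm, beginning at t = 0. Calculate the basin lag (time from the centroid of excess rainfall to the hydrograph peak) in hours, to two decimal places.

t_L ≈ 0.84 h

Centroid of excess rainfall: t_c = Σ P_i·t̄_i / ΣP_i = 0.1639 h (block centres at 0.125, 0.375 h).
Hydrograph peak occurs at t = 1 h, so basin lag t_L = 1 − 0.1639 = 0.84 h.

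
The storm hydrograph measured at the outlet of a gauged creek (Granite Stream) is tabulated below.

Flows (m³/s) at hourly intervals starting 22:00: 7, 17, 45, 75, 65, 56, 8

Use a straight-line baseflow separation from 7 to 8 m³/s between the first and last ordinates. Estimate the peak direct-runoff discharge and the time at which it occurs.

Subtracting baseflow gives direct-runoff ordinates: 0.00, 9.83, 37.67, 67.50, 57.33, 48.17, 0.00 m³/s.
The maximum is 67.50 m³/s, occurring at the reading for t = 01:00.

Q_p = 67.50 m³/s at t = 01:00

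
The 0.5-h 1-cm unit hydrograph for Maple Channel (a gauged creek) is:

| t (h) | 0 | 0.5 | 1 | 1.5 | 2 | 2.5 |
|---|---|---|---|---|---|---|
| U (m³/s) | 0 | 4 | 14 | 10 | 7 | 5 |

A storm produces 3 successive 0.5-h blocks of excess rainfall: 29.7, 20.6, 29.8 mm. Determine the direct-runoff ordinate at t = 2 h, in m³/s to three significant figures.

Q ≈ 83.1 m³/s

By discrete convolution, Q_j = Σ (P_i / 10 mm) · U_{j−i}.
At t = 2 h (j=4): Q = (29.7/10)·7 + (20.6/10)·10 + (29.8/10)·14 = 83.1 m³/s.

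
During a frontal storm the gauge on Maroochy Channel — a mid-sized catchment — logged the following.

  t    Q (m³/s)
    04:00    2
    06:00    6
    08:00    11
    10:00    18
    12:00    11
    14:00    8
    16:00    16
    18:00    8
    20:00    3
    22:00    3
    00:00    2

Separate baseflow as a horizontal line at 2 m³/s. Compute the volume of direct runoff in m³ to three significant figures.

Direct-runoff ordinates (Q − Q_b): 0.0, 4.0, 9.0, 16.0, 9.0, 6.0, 14.0, 6.0, 1.0, 1.0, 0.0 m³/s.
ΣQ_DR = 66.00 m³/s.
With Δt = 2 h = 7200 s, V = ΣQ_DR · Δt = 66.00 × 7200 = 4.75 × 10^5 m³.

V ≈ 4.75 × 10^5 m³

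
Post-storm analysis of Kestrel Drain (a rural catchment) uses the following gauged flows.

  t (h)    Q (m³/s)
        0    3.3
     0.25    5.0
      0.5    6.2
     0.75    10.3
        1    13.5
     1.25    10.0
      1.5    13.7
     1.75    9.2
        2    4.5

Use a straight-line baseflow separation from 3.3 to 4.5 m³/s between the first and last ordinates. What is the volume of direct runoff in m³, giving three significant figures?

Direct-runoff ordinates (Q − Q_b): 0.00, 1.55, 2.60, 6.55, 9.60, 5.95, 9.50, 4.85, 0.00 m³/s.
ΣQ_DR = 40.60 m³/s.
With Δt = 0.25 h = 900 s, V = ΣQ_DR · Δt = 40.60 × 900 = 36500 m³.

V ≈ 36500 m³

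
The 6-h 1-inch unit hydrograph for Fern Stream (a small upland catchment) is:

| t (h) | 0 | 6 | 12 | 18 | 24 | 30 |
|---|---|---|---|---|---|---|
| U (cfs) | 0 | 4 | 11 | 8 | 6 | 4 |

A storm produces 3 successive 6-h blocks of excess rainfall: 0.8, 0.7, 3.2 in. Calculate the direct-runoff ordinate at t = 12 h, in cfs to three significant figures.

By discrete convolution, Q_j = Σ (P_i / 1 in) · U_{j−i}.
At t = 12 h (j=2): Q = (0.8/1)·11 + (0.7/1)·4 + (3.2/1)·0 = 11.6 cfs.

Q ≈ 11.6 cfs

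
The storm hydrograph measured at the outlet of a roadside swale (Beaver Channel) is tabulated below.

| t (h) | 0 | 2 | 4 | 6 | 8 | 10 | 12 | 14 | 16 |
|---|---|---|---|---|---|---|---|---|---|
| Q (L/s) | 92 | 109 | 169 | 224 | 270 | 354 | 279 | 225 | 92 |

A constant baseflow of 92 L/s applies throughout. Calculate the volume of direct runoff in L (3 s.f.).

Direct-runoff ordinates (Q − Q_b): 0.0, 17.0, 77.0, 132.0, 178.0, 262.0, 187.0, 133.0, 0.0 L/s.
ΣQ_DR = 986.0 L/s.
With Δt = 2 h = 7200 s, V = ΣQ_DR · Δt = 986.0 × 7200 = 7.10 × 10^6 L.

V ≈ 7.10 × 10^6 L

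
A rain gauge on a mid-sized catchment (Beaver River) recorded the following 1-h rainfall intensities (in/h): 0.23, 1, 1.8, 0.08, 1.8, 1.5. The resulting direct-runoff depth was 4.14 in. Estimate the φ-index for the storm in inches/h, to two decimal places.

Only the 4 blocks with intensity above φ contribute runoff: 1, 1.8, 1.8, 1.5 in/h.
Σ(I−φ)·Δt = d  ⇒  (1+1.8+1.8+1.5 − 4φ)·1 = 4.14
φ = (6.100 − 4.14/1) / 4 = 0.49 in/h.

φ ≈ 0.49 in/h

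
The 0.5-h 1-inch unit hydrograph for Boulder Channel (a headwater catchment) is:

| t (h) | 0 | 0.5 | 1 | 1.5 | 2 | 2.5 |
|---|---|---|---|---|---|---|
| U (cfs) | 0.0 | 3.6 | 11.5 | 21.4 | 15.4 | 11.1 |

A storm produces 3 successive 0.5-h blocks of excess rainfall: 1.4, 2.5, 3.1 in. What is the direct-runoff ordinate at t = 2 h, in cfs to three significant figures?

By discrete convolution, Q_j = Σ (P_i / 1 in) · U_{j−i}.
At t = 2 h (j=4): Q = (1.4/1)·15.4 + (2.5/1)·21.4 + (3.1/1)·11.5 = 111 cfs.

Q ≈ 111 cfs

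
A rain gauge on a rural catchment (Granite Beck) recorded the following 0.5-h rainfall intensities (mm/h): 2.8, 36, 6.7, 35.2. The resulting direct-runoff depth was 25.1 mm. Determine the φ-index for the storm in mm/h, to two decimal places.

Only the 2 blocks with intensity above φ contribute runoff: 36, 35.2 mm/h.
Σ(I−φ)·Δt = d  ⇒  (36+35.2 − 2φ)·0.5 = 25.1
φ = (71.20 − 25.1/0.5) / 2 = 10.50 mm/h.

φ ≈ 10.50 mm/h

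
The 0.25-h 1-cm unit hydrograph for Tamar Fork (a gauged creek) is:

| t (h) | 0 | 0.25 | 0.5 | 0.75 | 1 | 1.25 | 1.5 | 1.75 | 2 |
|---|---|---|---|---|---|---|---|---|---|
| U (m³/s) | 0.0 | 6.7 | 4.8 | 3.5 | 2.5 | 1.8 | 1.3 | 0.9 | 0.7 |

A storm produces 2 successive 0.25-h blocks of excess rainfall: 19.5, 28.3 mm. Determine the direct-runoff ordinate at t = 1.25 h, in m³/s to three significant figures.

By discrete convolution, Q_j = Σ (P_i / 10 mm) · U_{j−i}.
At t = 1.25 h (j=5): Q = (19.5/10)·1.8 + (28.3/10)·2.5 = 10.6 m³/s.

Q ≈ 10.6 m³/s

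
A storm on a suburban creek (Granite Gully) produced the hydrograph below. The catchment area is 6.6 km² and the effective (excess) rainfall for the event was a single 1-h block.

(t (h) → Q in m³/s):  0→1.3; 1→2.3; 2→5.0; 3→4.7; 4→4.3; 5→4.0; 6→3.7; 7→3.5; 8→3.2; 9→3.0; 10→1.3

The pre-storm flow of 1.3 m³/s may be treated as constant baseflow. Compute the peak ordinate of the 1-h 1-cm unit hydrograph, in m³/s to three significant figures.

Direct runoff: 0.0, 1.0, 3.7, 3.4, 3.0, 2.7, 2.4, 2.2, 1.9, 1.7, 0.0 m³/s; ΣQ_DR = 22.00 m³/s, peak = 3.7 m³/s.
Runoff depth d = ΣQ_DR·Δt / A = 22.00 × 3600 / (6.6 km²) = 12.00 mm.
The 1-cm UH is the DRH scaled by (10 mm)/d, so U_p = 3.7 × 10/12.00 = 3.08 m³/s.

U_p ≈ 3.08 m³/s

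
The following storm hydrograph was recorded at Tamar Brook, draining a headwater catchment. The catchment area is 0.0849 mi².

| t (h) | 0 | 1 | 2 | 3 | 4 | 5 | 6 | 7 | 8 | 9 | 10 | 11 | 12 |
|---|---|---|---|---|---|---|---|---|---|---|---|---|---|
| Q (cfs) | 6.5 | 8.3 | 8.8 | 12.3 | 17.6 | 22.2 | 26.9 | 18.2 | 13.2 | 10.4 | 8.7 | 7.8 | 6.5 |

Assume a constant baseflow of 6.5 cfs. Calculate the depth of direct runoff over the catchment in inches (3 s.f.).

d ≈ 1.51 in

Direct runoff: 0.0, 1.8, 2.3, 5.8, 11.1, 15.7, 20.4, 11.7, 6.7, 3.9, 2.2, 1.3, 0.0 cfs; ΣQ_DR = 82.90 cfs.
V = ΣQ_DR · Δt = 82.90 × 3600 s = 2.984 × 10^5 ft³.
Over A = 0.0849 mi², depth = V / A = 1.51 in.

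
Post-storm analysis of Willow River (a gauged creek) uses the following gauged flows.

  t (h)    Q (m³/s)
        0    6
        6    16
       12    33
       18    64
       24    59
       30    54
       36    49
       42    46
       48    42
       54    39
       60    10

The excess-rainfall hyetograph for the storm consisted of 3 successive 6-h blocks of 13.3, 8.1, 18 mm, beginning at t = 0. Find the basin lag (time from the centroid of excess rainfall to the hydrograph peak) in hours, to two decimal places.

t_L ≈ 8.28 h

Centroid of excess rainfall: t_c = Σ P_i·t̄_i / ΣP_i = 9.7157 h (block centres at 3, 9, 15 h).
Hydrograph peak occurs at t = 18 h, so basin lag t_L = 18 − 9.7157 = 8.28 h.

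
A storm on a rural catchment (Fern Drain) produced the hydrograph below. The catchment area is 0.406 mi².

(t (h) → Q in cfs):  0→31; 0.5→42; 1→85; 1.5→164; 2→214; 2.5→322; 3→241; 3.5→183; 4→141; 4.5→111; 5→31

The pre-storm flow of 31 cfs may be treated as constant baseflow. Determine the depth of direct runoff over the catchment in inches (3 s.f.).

Direct runoff: 0.0, 11.0, 54.0, 133.0, 183.0, 291.0, 210.0, 152.0, 110.0, 80.0, 0.0 cfs; ΣQ_DR = 1224 cfs.
V = ΣQ_DR · Δt = 1224 × 1800 s = 2.203 × 10^6 ft³.
Over A = 0.406 mi², depth = V / A = 2.34 in.

d ≈ 2.34 in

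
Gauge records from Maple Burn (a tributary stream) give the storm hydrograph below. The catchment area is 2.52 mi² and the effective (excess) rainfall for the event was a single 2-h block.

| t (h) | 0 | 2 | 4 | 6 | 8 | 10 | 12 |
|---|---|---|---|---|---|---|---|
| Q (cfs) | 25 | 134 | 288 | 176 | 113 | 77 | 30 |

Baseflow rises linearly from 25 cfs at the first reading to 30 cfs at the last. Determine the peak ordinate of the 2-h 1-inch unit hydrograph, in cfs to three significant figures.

Direct runoff: 0.00, 108.17, 261.33, 148.50, 84.67, 47.83, 0.00 cfs; ΣQ_DR = 650.5 cfs, peak = 261.33 cfs.
Runoff depth d = ΣQ_DR·Δt / A = 650.5 × 7200 / (2.52 mi²) = 0.8000 in.
The 1-inch UH is the DRH scaled by (1 in)/d, so U_p = 261.33 × 1/0.8000 = 327 cfs.

U_p ≈ 327 cfs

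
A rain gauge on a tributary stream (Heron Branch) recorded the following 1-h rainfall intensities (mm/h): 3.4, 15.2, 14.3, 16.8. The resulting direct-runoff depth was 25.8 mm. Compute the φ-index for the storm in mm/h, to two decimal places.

Only the 3 blocks with intensity above φ contribute runoff: 15.2, 14.3, 16.8 mm/h.
Σ(I−φ)·Δt = d  ⇒  (15.2+14.3+16.8 − 3φ)·1 = 25.8
φ = (46.30 − 25.8/1) / 3 = 6.83 mm/h.

φ ≈ 6.83 mm/h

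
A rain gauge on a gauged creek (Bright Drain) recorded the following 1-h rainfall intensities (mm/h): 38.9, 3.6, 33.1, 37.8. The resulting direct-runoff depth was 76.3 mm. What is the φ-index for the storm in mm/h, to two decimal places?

φ ≈ 11.17 mm/h

Only the 3 blocks with intensity above φ contribute runoff: 38.9, 33.1, 37.8 mm/h.
Σ(I−φ)·Δt = d  ⇒  (38.9+33.1+37.8 − 3φ)·1 = 76.3
φ = (109.8 − 76.3/1) / 3 = 11.17 mm/h.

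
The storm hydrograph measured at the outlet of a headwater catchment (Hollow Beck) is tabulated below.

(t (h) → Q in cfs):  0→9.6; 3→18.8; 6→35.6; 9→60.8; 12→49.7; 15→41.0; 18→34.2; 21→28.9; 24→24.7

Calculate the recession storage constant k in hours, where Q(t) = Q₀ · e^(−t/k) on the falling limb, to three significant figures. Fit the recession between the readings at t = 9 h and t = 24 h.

k ≈ 16.7 h

On the falling limb, Q drops from 60.8 to 24.7 cfs between t = 9 h and t = 24 h (Δt = 15 h).
k = −Δt / ln(Q₂/Q₁) = −15 / ln(24.7/60.8) = 16.7 h.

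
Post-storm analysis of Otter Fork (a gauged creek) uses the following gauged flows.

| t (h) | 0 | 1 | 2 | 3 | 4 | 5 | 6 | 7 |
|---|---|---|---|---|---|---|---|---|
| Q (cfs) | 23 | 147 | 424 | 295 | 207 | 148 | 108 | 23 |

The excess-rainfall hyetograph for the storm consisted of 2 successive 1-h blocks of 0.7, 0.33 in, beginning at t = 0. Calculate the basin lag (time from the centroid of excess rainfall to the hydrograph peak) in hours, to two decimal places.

t_L ≈ 1.18 h

Centroid of excess rainfall: t_c = Σ P_i·t̄_i / ΣP_i = 0.8204 h (block centres at 0.5, 1.5 h).
Hydrograph peak occurs at t = 2 h, so basin lag t_L = 2 − 0.8204 = 1.18 h.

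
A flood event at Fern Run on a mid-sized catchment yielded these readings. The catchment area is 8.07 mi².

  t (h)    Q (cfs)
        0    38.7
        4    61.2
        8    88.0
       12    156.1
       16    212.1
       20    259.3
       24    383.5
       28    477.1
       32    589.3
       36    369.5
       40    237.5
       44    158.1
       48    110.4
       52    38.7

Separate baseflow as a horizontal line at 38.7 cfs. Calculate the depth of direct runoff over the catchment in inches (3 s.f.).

d ≈ 2.03 in

Direct runoff: 0.0, 22.5, 49.3, 117.4, 173.4, 220.6, 344.8, 438.4, 550.6, 330.8, 198.8, 119.4, 71.7, 0.0 cfs; ΣQ_DR = 2638 cfs.
V = ΣQ_DR · Δt = 2638 × 14400 s = 3.798 × 10^7 ft³.
Over A = 8.07 mi², depth = V / A = 2.03 in.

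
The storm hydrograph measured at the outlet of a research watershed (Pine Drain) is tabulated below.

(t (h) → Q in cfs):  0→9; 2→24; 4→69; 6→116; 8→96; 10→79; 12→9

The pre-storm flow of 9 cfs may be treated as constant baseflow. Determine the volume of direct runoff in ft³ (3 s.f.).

Direct-runoff ordinates (Q − Q_b): 0.0, 15.0, 60.0, 107.0, 87.0, 70.0, 0.0 cfs.
ΣQ_DR = 339.0 cfs.
With Δt = 2 h = 7200 s, V = ΣQ_DR · Δt = 339.0 × 7200 = 2.44 × 10^6 ft³.

V ≈ 2.44 × 10^6 ft³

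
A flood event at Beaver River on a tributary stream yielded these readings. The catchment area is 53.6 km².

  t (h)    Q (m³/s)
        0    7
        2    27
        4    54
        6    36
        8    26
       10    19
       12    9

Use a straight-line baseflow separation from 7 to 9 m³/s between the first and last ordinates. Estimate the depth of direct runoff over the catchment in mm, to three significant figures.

Direct runoff: 0.00, 19.67, 46.33, 28.00, 17.67, 10.33, 0.00 m³/s; ΣQ_DR = 122.0 m³/s.
V = ΣQ_DR · Δt = 122.0 × 7200 s = 8.784 × 10^5 m³.
Over A = 53.6 km², depth = V / A = 16.4 mm.

d ≈ 16.4 mm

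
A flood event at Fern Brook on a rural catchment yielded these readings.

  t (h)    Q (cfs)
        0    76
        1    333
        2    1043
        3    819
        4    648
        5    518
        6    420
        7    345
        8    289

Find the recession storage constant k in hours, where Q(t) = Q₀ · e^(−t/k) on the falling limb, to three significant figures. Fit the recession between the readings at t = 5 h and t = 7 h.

On the falling limb, Q drops from 518 to 345 cfs between t = 5 h and t = 7 h (Δt = 2 h).
k = −Δt / ln(Q₂/Q₁) = −2 / ln(345/518) = 4.92 h.

k ≈ 4.92 h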